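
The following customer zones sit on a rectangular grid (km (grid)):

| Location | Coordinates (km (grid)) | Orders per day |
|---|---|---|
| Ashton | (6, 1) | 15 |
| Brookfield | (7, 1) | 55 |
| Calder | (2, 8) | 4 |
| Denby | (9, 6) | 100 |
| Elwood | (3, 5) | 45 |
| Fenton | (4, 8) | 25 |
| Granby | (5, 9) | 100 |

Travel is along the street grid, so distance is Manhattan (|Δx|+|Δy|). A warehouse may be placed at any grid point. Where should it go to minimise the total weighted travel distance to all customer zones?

(5, 6)

Manhattan distance separates: Σwᵢ(|x−xᵢ|+|y−yᵢ|) = Σwᵢ|x−xᵢ| + Σwᵢ|y−yᵢ|, so x and y are optimised independently as 1-D weighted medians.
Total weight W = 344; half = 172.
x-coordinate, sorted with cumulative weight:
  x=2 (Calder, w=4) cum 4
  x=3 (Elwood, w=45) cum 49
  x=4 (Fenton, w=25) cum 74
  x=5 (Granby, w=100) cum 174  ← median
  x=6 (Ashton, w=15) cum 189
  x=7 (Brookfield, w=55) cum 244
  x=9 (Denby, w=100) cum 344
⇒ x* = 5
y-coordinate, sorted with cumulative weight:
  y=1 (Ashton, w=15) cum 15
  y=1 (Brookfield, w=55) cum 70
  y=5 (Elwood, w=45) cum 115
  y=6 (Denby, w=100) cum 215  ← median
  y=8 (Calder, w=4) cum 219
  y=8 (Fenton, w=25) cum 244
  y=9 (Granby, w=100) cum 344
⇒ y* = 6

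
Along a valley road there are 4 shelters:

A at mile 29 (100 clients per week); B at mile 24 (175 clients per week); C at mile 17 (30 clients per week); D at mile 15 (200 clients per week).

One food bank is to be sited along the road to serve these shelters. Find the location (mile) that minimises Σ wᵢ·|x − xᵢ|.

For a sum of weighted absolute distances on a line, the optimum is the weighted median (not the mean). Total weight W = 505; half-weight = 252.5.
Sort by position and accumulate weight:
  mile 15 (D, w=200) → cum 200
  mile 17 (C, w=30) → cum 230
  mile 24 (B, w=175) → cum 405  ≥ 252.5 → median here
  mile 29 (A, w=100) → cum 505
Optimal location: mile 24.

x = 24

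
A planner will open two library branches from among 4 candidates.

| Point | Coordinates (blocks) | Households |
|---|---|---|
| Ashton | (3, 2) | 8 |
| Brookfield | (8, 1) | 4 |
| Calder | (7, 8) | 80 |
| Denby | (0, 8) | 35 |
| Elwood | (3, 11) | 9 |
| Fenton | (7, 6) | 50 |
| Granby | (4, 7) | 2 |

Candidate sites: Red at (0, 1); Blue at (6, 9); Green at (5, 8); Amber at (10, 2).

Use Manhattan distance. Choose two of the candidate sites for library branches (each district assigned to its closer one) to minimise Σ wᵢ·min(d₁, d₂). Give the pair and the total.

{Red, Green}, total 648

Evaluate every pair (each demand assigned to the nearer of the two):
  {Red, Green}: total = 648
  {Green, Amber}: total = 652
  {Blue, Green}: total = 688
  {Red, Blue}: total = 722
  {Blue, Amber}: total = 726
  {Red, Amber}: total = 1496
Best pair: {Red, Green} with total 648.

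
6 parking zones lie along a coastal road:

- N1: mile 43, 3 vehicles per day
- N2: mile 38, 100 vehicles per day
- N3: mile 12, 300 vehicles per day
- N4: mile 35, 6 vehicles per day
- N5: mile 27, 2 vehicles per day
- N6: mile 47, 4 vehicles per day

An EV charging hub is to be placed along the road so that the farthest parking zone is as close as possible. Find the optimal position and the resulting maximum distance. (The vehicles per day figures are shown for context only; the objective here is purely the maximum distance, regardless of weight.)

location 29.5, max distance 17.5

The 1-center on a line is the midpoint of the two extreme points: leftmost at 12, rightmost at 47.
Optimal location = (12 + 47)/2 = 29.5; maximum distance = (47 − 12)/2 = 17.5.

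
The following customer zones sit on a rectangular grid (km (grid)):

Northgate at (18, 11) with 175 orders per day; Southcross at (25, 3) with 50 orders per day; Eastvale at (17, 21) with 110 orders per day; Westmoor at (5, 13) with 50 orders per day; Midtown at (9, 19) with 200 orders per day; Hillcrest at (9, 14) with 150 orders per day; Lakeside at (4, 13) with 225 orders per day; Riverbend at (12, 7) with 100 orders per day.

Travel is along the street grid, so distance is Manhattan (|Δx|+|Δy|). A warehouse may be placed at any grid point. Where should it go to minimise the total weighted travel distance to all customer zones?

(9, 13)

Manhattan distance separates: Σwᵢ(|x−xᵢ|+|y−yᵢ|) = Σwᵢ|x−xᵢ| + Σwᵢ|y−yᵢ|, so x and y are optimised independently as 1-D weighted medians.
Total weight W = 1060; half = 530.
x-coordinate, sorted with cumulative weight:
  x=4 (Lakeside, w=225) cum 225
  x=5 (Westmoor, w=50) cum 275
  x=9 (Midtown, w=200) cum 475
  x=9 (Hillcrest, w=150) cum 625  ← median
  x=12 (Riverbend, w=100) cum 725
  x=17 (Eastvale, w=110) cum 835
  x=18 (Northgate, w=175) cum 1010
  x=25 (Southcross, w=50) cum 1060
⇒ x* = 9
y-coordinate, sorted with cumulative weight:
  y=3 (Southcross, w=50) cum 50
  y=7 (Riverbend, w=100) cum 150
  y=11 (Northgate, w=175) cum 325
  y=13 (Westmoor, w=50) cum 375
  y=13 (Lakeside, w=225) cum 600  ← median
  y=14 (Hillcrest, w=150) cum 750
  y=19 (Midtown, w=200) cum 950
  y=21 (Eastvale, w=110) cum 1060
⇒ y* = 13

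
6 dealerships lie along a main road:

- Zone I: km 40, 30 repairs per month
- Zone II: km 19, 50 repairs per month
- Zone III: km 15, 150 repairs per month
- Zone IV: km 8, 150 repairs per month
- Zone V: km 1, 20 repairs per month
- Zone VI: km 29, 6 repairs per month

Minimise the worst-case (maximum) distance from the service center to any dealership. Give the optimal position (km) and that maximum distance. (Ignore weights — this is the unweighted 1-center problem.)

location 20.5, max distance 19.5

The 1-center on a line is the midpoint of the two extreme points: leftmost at 1, rightmost at 40.
Optimal location = (1 + 40)/2 = 20.5; maximum distance = (40 − 1)/2 = 19.5.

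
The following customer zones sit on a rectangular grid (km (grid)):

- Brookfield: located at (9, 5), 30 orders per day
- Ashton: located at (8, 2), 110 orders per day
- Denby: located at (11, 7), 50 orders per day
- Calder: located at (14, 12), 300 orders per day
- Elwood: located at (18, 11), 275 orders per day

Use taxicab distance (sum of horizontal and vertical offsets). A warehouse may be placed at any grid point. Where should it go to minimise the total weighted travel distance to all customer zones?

Manhattan distance separates: Σwᵢ(|x−xᵢ|+|y−yᵢ|) = Σwᵢ|x−xᵢ| + Σwᵢ|y−yᵢ|, so x and y are optimised independently as 1-D weighted medians.
Total weight W = 765; half = 382.5.
x-coordinate, sorted with cumulative weight:
  x=8 (Ashton, w=110) cum 110
  x=9 (Brookfield, w=30) cum 140
  x=11 (Denby, w=50) cum 190
  x=14 (Calder, w=300) cum 490  ← median
  x=18 (Elwood, w=275) cum 765
⇒ x* = 14
y-coordinate, sorted with cumulative weight:
  y=2 (Ashton, w=110) cum 110
  y=5 (Brookfield, w=30) cum 140
  y=7 (Denby, w=50) cum 190
  y=11 (Elwood, w=275) cum 465  ← median
  y=12 (Calder, w=300) cum 765
⇒ y* = 11

(14, 11)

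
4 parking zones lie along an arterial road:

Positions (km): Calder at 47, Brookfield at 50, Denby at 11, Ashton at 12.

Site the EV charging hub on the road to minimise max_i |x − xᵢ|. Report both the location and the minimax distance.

location 30.5, max distance 19.5

The 1-center on a line is the midpoint of the two extreme points: leftmost at 11, rightmost at 50.
Optimal location = (11 + 50)/2 = 30.5; maximum distance = (50 − 11)/2 = 19.5.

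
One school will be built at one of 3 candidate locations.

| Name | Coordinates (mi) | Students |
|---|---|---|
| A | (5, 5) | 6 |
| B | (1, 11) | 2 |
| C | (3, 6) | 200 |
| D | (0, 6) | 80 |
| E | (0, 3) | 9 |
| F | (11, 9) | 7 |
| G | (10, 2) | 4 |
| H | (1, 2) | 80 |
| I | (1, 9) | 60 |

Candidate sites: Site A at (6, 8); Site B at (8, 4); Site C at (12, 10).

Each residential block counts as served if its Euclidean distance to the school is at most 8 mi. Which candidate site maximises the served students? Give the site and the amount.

Coverage radius r = 8 mi; a point is covered iff (Δx)²+(Δy)² ≤ 8² = 64.
  Site A (6, 8): covers {A, B, C, D, E, F, G, H, I} → 448
  Site B (8, 4): covers {A, C, F, G, H} → 297
  Site C (12, 10): covers {F} → 7
Maximum coverage at Site A: 448 students.

Site A, covering 448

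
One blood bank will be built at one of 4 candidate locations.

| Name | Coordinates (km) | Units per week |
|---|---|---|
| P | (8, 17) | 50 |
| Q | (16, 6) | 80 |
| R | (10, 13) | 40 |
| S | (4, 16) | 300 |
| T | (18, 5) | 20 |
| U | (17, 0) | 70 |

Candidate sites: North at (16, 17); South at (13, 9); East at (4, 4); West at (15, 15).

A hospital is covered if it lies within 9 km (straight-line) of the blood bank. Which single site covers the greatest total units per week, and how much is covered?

Coverage radius r = 9 km; a point is covered iff (Δx)²+(Δy)² ≤ 9² = 81.
  North (16, 17): covers {P, R} → 90
  South (13, 9): covers {Q, R, T} → 140
  East (4, 4): covers {none} → 0
  West (15, 15): covers {P, R} → 90
Maximum coverage at South: 140 units per week.

South, covering 140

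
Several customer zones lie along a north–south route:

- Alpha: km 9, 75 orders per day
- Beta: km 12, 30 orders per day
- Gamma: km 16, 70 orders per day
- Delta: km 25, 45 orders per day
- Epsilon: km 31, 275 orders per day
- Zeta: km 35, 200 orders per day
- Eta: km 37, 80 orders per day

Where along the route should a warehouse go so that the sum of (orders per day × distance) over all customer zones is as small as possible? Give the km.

For a sum of weighted absolute distances on a line, the optimum is the weighted median (not the mean). Total weight W = 775; half-weight = 387.5.
Sort by position and accumulate weight:
  km 9 (Alpha, w=75) → cum 75
  km 12 (Beta, w=30) → cum 105
  km 16 (Gamma, w=70) → cum 175
  km 25 (Delta, w=45) → cum 220
  km 31 (Epsilon, w=275) → cum 495  ≥ 387.5 → median here
  km 35 (Zeta, w=200) → cum 695
  km 37 (Eta, w=80) → cum 775
Optimal location: km 31.

x = 31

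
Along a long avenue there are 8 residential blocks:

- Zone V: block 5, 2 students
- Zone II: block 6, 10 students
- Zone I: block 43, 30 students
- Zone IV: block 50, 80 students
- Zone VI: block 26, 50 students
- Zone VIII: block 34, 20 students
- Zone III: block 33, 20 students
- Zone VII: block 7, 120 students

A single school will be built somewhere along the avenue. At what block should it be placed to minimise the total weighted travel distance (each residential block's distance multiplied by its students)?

x = 26

For a sum of weighted absolute distances on a line, the optimum is the weighted median (not the mean). Total weight W = 332; half-weight = 166.
Sort by position and accumulate weight:
  block 5 (Zone V, w=2) → cum 2
  block 6 (Zone II, w=10) → cum 12
  block 7 (Zone VII, w=120) → cum 132
  block 26 (Zone VI, w=50) → cum 182  ≥ 166 → median here
  block 33 (Zone III, w=20) → cum 202
  block 34 (Zone VIII, w=20) → cum 222
  block 43 (Zone I, w=30) → cum 252
  block 50 (Zone IV, w=80) → cum 332
Optimal location: block 26.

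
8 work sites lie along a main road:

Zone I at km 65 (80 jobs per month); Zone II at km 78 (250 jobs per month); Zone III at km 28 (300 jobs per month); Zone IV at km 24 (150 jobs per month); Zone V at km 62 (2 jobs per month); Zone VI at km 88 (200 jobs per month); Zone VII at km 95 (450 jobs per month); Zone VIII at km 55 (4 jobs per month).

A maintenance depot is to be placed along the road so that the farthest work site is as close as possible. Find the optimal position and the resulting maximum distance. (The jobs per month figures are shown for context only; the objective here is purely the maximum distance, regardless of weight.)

location 59.5, max distance 35.5

The 1-center on a line is the midpoint of the two extreme points: leftmost at 24, rightmost at 95.
Optimal location = (24 + 95)/2 = 59.5; maximum distance = (95 − 24)/2 = 35.5.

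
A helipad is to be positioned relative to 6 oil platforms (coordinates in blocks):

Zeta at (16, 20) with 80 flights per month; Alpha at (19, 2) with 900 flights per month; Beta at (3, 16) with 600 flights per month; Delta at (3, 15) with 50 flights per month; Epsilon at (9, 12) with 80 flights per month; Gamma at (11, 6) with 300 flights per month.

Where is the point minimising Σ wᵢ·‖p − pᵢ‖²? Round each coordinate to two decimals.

(12.11, 8.21)

The minimiser of Σwᵢ‖p−pᵢ‖² is the weighted centroid p* = (Σwᵢpᵢ)/(Σwᵢ).
Σwᵢ = 2010.
Σwᵢxᵢ = 80·16 + 900·19 + 600·3 + 50·3 + 80·9 + 300·11 = 24350.
Σwᵢyᵢ = 80·20 + 900·2 + 600·16 + 50·15 + 80·12 + 300·6 = 16510.
x* = 24350/2010 = 12.11, y* = 16510/2010 = 8.21.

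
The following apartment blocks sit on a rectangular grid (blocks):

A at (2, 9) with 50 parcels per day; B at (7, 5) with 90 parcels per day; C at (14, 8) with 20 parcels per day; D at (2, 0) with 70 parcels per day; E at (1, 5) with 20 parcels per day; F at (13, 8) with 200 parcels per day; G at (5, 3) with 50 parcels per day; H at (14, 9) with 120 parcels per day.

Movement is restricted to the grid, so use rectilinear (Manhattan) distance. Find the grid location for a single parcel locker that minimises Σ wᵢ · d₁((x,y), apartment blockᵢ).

Manhattan distance separates: Σwᵢ(|x−xᵢ|+|y−yᵢ|) = Σwᵢ|x−xᵢ| + Σwᵢ|y−yᵢ|, so x and y are optimised independently as 1-D weighted medians.
Total weight W = 620; half = 310.
x-coordinate, sorted with cumulative weight:
  x=1 (E, w=20) cum 20
  x=2 (A, w=50) cum 70
  x=2 (D, w=70) cum 140
  x=5 (G, w=50) cum 190
  x=7 (B, w=90) cum 280
  x=13 (F, w=200) cum 480  ← median
  x=14 (C, w=20) cum 500
  x=14 (H, w=120) cum 620
⇒ x* = 13
y-coordinate, sorted with cumulative weight:
  y=0 (D, w=70) cum 70
  y=3 (G, w=50) cum 120
  y=5 (B, w=90) cum 210
  y=5 (E, w=20) cum 230
  y=8 (C, w=20) cum 250
  y=8 (F, w=200) cum 450  ← median
  y=9 (A, w=50) cum 500
  y=9 (H, w=120) cum 620
⇒ y* = 8

(13, 8)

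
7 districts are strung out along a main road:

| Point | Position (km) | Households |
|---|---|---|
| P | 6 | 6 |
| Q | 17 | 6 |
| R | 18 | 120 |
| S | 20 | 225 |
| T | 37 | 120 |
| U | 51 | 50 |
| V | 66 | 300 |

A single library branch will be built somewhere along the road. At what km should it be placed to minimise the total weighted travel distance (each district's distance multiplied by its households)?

For a sum of weighted absolute distances on a line, the optimum is the weighted median (not the mean). Total weight W = 827; half-weight = 413.5.
Sort by position and accumulate weight:
  km 6 (P, w=6) → cum 6
  km 17 (Q, w=6) → cum 12
  km 18 (R, w=120) → cum 132
  km 20 (S, w=225) → cum 357
  km 37 (T, w=120) → cum 477  ≥ 413.5 → median here
  km 51 (U, w=50) → cum 527
  km 66 (V, w=300) → cum 827
Optimal location: km 37.

x = 37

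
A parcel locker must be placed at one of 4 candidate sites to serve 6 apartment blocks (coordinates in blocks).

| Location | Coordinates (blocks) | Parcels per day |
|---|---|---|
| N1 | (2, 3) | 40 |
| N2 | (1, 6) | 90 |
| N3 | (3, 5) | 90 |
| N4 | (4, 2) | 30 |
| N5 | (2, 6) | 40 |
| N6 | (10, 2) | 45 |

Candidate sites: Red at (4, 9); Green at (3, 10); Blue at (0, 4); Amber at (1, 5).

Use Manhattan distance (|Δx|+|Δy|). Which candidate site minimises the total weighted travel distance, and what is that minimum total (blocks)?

Amber, total 1190 blocks

Total weighted distance at each candidate:
  Red (4, 9): total = 2305
  Green (3, 10): total = 2455
  Blue (0, 4): total = 1630
  Amber (1, 5): total = 1190
Minimum is at Amber with total 1190 blocks.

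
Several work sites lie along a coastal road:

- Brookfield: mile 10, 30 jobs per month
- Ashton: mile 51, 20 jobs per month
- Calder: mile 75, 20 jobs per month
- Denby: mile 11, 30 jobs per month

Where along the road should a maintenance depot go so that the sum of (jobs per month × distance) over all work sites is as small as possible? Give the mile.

For a sum of weighted absolute distances on a line, the optimum is the weighted median (not the mean). Total weight W = 100; half-weight = 50.
Sort by position and accumulate weight:
  mile 10 (Brookfield, w=30) → cum 30
  mile 11 (Denby, w=30) → cum 60  ≥ 50 → median here
  mile 51 (Ashton, w=20) → cum 80
  mile 75 (Calder, w=20) → cum 100
Optimal location: mile 11.

x = 11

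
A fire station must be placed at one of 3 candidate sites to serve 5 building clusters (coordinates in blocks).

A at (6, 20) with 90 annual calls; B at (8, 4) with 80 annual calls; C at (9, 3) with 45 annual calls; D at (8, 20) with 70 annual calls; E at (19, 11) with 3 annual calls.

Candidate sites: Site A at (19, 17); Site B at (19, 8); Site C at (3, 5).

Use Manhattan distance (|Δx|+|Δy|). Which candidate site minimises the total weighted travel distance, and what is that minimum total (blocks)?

Total weighted distance at each candidate:
  Site A (19, 17): total = 5438
  Site B (19, 8): total = 5744
  Site C (3, 5): total = 3926
Minimum is at Site C with total 3926 blocks.

Site C, total 3926 blocks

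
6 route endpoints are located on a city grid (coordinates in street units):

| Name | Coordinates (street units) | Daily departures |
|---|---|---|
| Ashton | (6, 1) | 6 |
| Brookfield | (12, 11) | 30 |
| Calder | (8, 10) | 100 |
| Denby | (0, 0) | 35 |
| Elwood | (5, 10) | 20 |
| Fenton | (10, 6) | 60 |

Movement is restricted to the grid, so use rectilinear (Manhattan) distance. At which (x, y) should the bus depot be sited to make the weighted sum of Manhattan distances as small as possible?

Manhattan distance separates: Σwᵢ(|x−xᵢ|+|y−yᵢ|) = Σwᵢ|x−xᵢ| + Σwᵢ|y−yᵢ|, so x and y are optimised independently as 1-D weighted medians.
Total weight W = 251; half = 125.5.
x-coordinate, sorted with cumulative weight:
  x=0 (Denby, w=35) cum 35
  x=5 (Elwood, w=20) cum 55
  x=6 (Ashton, w=6) cum 61
  x=8 (Calder, w=100) cum 161  ← median
  x=10 (Fenton, w=60) cum 221
  x=12 (Brookfield, w=30) cum 251
⇒ x* = 8
y-coordinate, sorted with cumulative weight:
  y=0 (Denby, w=35) cum 35
  y=1 (Ashton, w=6) cum 41
  y=6 (Fenton, w=60) cum 101
  y=10 (Calder, w=100) cum 201  ← median
  y=10 (Elwood, w=20) cum 221
  y=11 (Brookfield, w=30) cum 251
⇒ y* = 10

(8, 10)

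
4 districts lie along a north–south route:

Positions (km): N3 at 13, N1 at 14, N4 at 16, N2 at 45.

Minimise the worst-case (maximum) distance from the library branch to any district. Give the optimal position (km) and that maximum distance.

The 1-center on a line is the midpoint of the two extreme points: leftmost at 13, rightmost at 45.
Optimal location = (13 + 45)/2 = 29; maximum distance = (45 − 13)/2 = 16.

location 29, max distance 16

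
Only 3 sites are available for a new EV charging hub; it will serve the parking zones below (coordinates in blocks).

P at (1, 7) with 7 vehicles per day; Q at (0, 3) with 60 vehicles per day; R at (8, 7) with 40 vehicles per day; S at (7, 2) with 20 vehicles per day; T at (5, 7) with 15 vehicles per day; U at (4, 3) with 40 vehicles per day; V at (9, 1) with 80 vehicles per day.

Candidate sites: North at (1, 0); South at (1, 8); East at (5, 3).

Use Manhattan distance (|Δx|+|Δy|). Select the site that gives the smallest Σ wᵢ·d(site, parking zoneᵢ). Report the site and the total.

East, total 1276 blocks

Total weighted distance at each candidate:
  North (1, 0): total = 2134
  South (1, 8): total = 2522
  East (5, 3): total = 1276
Minimum is at East with total 1276 blocks.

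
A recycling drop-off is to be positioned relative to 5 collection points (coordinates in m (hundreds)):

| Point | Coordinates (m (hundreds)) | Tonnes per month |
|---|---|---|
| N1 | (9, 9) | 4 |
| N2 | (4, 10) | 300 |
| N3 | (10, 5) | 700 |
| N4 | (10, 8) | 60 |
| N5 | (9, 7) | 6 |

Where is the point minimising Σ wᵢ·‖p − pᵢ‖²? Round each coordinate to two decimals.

(8.31, 6.60)

The minimiser of Σwᵢ‖p−pᵢ‖² is the weighted centroid p* = (Σwᵢpᵢ)/(Σwᵢ).
Σwᵢ = 1070.
Σwᵢxᵢ = 4·9 + 300·4 + 700·10 + 60·10 + 6·9 = 8890.
Σwᵢyᵢ = 4·9 + 300·10 + 700·5 + 60·8 + 6·7 = 7058.
x* = 8890/1070 = 8.31, y* = 7058/1070 = 6.60.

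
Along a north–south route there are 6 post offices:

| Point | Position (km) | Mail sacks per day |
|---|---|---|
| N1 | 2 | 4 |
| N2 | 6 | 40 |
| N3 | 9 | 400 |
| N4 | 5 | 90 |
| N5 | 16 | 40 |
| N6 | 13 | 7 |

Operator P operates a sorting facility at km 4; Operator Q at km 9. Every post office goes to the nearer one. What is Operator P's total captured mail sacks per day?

The indifferent point is the midpoint (4+9)/2 = 6.5; post offices left of it (closer to Operator P at 4) go to Operator P, those right go to Operator Q.
  N1 at 2 (w=4) → Operator P
  N4 at 5 (w=90) → Operator P
  N2 at 6 (w=40) → Operator P
  N3 at 9 (w=400) → Operator Q
  N6 at 13 (w=7) → Operator Q
  N5 at 16 (w=40) → Operator Q
Operator P captures 134; Operator Q captures 447.

134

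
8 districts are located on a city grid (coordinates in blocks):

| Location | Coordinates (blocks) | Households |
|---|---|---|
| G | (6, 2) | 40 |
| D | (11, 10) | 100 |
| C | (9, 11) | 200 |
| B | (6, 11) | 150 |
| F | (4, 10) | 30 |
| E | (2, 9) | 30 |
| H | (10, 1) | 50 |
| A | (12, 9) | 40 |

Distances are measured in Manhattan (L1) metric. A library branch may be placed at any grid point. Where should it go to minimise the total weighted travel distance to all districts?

(9, 11)

Manhattan distance separates: Σwᵢ(|x−xᵢ|+|y−yᵢ|) = Σwᵢ|x−xᵢ| + Σwᵢ|y−yᵢ|, so x and y are optimised independently as 1-D weighted medians.
Total weight W = 640; half = 320.
x-coordinate, sorted with cumulative weight:
  x=2 (E, w=30) cum 30
  x=4 (F, w=30) cum 60
  x=6 (G, w=40) cum 100
  x=6 (B, w=150) cum 250
  x=9 (C, w=200) cum 450  ← median
  x=10 (H, w=50) cum 500
  x=11 (D, w=100) cum 600
  x=12 (A, w=40) cum 640
⇒ x* = 9
y-coordinate, sorted with cumulative weight:
  y=1 (H, w=50) cum 50
  y=2 (G, w=40) cum 90
  y=9 (E, w=30) cum 120
  y=9 (A, w=40) cum 160
  y=10 (D, w=100) cum 260
  y=10 (F, w=30) cum 290
  y=11 (C, w=200) cum 490  ← median
  y=11 (B, w=150) cum 640
⇒ y* = 11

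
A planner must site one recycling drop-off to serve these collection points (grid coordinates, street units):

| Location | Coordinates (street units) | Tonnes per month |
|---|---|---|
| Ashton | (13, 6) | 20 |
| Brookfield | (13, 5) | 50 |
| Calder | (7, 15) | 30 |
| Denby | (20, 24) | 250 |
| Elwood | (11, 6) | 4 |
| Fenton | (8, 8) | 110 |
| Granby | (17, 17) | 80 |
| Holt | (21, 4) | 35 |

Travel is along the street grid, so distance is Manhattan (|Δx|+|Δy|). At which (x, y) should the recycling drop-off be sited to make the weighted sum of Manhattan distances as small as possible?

(17, 17)

Manhattan distance separates: Σwᵢ(|x−xᵢ|+|y−yᵢ|) = Σwᵢ|x−xᵢ| + Σwᵢ|y−yᵢ|, so x and y are optimised independently as 1-D weighted medians.
Total weight W = 579; half = 289.5.
x-coordinate, sorted with cumulative weight:
  x=7 (Calder, w=30) cum 30
  x=8 (Fenton, w=110) cum 140
  x=11 (Elwood, w=4) cum 144
  x=13 (Ashton, w=20) cum 164
  x=13 (Brookfield, w=50) cum 214
  x=17 (Granby, w=80) cum 294  ← median
  x=20 (Denby, w=250) cum 544
  x=21 (Holt, w=35) cum 579
⇒ x* = 17
y-coordinate, sorted with cumulative weight:
  y=4 (Holt, w=35) cum 35
  y=5 (Brookfield, w=50) cum 85
  y=6 (Ashton, w=20) cum 105
  y=6 (Elwood, w=4) cum 109
  y=8 (Fenton, w=110) cum 219
  y=15 (Calder, w=30) cum 249
  y=17 (Granby, w=80) cum 329  ← median
  y=24 (Denby, w=250) cum 579
⇒ y* = 17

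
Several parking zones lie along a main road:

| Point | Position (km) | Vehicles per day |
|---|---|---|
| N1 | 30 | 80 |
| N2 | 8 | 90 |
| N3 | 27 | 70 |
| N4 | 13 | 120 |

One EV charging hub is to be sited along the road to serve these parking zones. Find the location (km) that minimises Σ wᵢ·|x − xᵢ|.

For a sum of weighted absolute distances on a line, the optimum is the weighted median (not the mean). Total weight W = 360; half-weight = 180.
Sort by position and accumulate weight:
  km 8 (N2, w=90) → cum 90
  km 13 (N4, w=120) → cum 210  ≥ 180 → median here
  km 27 (N3, w=70) → cum 280
  km 30 (N1, w=80) → cum 360
Optimal location: km 13.

x = 13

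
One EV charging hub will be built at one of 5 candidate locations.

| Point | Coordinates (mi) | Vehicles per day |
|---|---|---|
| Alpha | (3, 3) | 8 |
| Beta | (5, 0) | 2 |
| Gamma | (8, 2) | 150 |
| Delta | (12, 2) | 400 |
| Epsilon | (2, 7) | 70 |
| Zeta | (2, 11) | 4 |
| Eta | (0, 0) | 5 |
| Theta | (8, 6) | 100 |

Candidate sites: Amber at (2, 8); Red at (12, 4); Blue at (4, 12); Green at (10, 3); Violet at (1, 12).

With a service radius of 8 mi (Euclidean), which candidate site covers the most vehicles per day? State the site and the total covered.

Green, covering 660

Coverage radius r = 8 mi; a point is covered iff (Δx)²+(Δy)² ≤ 8² = 64.
  Amber (2, 8): covers {Alpha, Epsilon, Zeta, Theta} → 182
  Red (12, 4): covers {Gamma, Delta, Theta} → 650
  Blue (4, 12): covers {Epsilon, Zeta, Theta} → 174
  Green (10, 3): covers {Alpha, Beta, Gamma, Delta, Theta} → 660
  Violet (1, 12): covers {Epsilon, Zeta} → 74
Maximum coverage at Green: 660 vehicles per day.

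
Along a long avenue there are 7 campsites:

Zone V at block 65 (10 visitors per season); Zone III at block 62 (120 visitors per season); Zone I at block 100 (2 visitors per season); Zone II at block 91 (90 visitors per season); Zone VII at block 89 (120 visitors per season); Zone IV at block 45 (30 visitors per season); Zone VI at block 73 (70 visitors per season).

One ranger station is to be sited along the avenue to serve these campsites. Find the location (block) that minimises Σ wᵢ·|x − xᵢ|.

For a sum of weighted absolute distances on a line, the optimum is the weighted median (not the mean). Total weight W = 442; half-weight = 221.
Sort by position and accumulate weight:
  block 45 (Zone IV, w=30) → cum 30
  block 62 (Zone III, w=120) → cum 150
  block 65 (Zone V, w=10) → cum 160
  block 73 (Zone VI, w=70) → cum 230  ≥ 221 → median here
  block 89 (Zone VII, w=120) → cum 350
  block 91 (Zone II, w=90) → cum 440
  block 100 (Zone I, w=2) → cum 442
Optimal location: block 73.

x = 73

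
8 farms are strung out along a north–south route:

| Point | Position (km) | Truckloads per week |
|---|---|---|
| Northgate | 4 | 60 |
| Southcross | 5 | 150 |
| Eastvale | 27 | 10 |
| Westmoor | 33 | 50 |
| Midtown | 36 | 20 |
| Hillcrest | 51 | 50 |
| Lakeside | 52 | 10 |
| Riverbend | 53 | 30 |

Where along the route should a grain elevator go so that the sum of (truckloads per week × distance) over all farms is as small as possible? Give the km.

x = 5

For a sum of weighted absolute distances on a line, the optimum is the weighted median (not the mean). Total weight W = 380; half-weight = 190.
Sort by position and accumulate weight:
  km 4 (Northgate, w=60) → cum 60
  km 5 (Southcross, w=150) → cum 210  ≥ 190 → median here
  km 27 (Eastvale, w=10) → cum 220
  km 33 (Westmoor, w=50) → cum 270
  km 36 (Midtown, w=20) → cum 290
  km 51 (Hillcrest, w=50) → cum 340
  km 52 (Lakeside, w=10) → cum 350
  km 53 (Riverbend, w=30) → cum 380
Optimal location: km 5.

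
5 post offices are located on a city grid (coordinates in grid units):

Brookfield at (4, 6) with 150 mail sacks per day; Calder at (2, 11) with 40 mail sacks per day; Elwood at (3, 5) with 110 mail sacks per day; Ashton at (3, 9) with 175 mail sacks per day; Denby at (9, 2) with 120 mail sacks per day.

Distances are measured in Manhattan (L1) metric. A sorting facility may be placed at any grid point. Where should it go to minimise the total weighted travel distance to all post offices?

Manhattan distance separates: Σwᵢ(|x−xᵢ|+|y−yᵢ|) = Σwᵢ|x−xᵢ| + Σwᵢ|y−yᵢ|, so x and y are optimised independently as 1-D weighted medians.
Total weight W = 595; half = 297.5.
x-coordinate, sorted with cumulative weight:
  x=2 (Calder, w=40) cum 40
  x=3 (Elwood, w=110) cum 150
  x=3 (Ashton, w=175) cum 325  ← median
  x=4 (Brookfield, w=150) cum 475
  x=9 (Denby, w=120) cum 595
⇒ x* = 3
y-coordinate, sorted with cumulative weight:
  y=2 (Denby, w=120) cum 120
  y=5 (Elwood, w=110) cum 230
  y=6 (Brookfield, w=150) cum 380  ← median
  y=9 (Ashton, w=175) cum 555
  y=11 (Calder, w=40) cum 595
⇒ y* = 6

(3, 6)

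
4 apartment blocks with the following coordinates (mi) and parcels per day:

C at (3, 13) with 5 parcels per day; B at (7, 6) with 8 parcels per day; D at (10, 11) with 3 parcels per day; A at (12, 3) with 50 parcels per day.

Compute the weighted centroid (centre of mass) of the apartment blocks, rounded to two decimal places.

The minimiser of Σwᵢ‖p−pᵢ‖² is the weighted centroid p* = (Σwᵢpᵢ)/(Σwᵢ).
Σwᵢ = 66.
Σwᵢxᵢ = 5·3 + 8·7 + 3·10 + 50·12 = 701.
Σwᵢyᵢ = 5·13 + 8·6 + 3·11 + 50·3 = 296.
x* = 701/66 = 10.62, y* = 296/66 = 4.48.

(10.62, 4.48)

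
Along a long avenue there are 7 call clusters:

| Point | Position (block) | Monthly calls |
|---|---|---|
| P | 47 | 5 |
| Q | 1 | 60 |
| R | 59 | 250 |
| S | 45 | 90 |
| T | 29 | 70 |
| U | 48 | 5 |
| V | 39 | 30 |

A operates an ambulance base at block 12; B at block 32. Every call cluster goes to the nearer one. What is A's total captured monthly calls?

The indifferent point is the midpoint (12+32)/2 = 22; call clusters left of it (closer to A at 12) go to A, those right go to B.
  Q at 1 (w=60) → A
  T at 29 (w=70) → B
  V at 39 (w=30) → B
  S at 45 (w=90) → B
  P at 47 (w=5) → B
  U at 48 (w=5) → B
  R at 59 (w=250) → B
A captures 60; B captures 450.

60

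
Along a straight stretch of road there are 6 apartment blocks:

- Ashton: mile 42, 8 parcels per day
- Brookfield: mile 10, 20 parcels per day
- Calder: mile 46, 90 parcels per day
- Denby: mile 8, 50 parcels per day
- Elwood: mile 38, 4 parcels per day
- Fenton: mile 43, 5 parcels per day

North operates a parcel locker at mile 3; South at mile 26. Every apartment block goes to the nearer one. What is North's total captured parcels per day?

The indifferent point is the midpoint (3+26)/2 = 14.5; apartment blocks left of it (closer to North at 3) go to North, those right go to South.
  Denby at 8 (w=50) → North
  Brookfield at 10 (w=20) → North
  Elwood at 38 (w=4) → South
  Ashton at 42 (w=8) → South
  Fenton at 43 (w=5) → South
  Calder at 46 (w=90) → South
North captures 70; South captures 107.

70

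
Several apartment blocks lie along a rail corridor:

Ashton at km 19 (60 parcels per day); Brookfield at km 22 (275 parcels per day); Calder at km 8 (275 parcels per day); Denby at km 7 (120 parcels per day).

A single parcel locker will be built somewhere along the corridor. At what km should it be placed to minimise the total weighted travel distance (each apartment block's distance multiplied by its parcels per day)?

For a sum of weighted absolute distances on a line, the optimum is the weighted median (not the mean). Total weight W = 730; half-weight = 365.
Sort by position and accumulate weight:
  km 7 (Denby, w=120) → cum 120
  km 8 (Calder, w=275) → cum 395  ≥ 365 → median here
  km 19 (Ashton, w=60) → cum 455
  km 22 (Brookfield, w=275) → cum 730
Optimal location: km 8.

x = 8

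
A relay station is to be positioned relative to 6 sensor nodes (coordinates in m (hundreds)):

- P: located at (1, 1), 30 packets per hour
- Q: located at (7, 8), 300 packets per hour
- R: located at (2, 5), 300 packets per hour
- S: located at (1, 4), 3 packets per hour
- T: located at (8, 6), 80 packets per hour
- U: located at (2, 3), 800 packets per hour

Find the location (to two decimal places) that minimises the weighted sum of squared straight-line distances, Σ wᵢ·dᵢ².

The minimiser of Σwᵢ‖p−pᵢ‖² is the weighted centroid p* = (Σwᵢpᵢ)/(Σwᵢ).
Σwᵢ = 1513.
Σwᵢxᵢ = 30·1 + 300·7 + 300·2 + 3·1 + 80·8 + 800·2 = 4973.
Σwᵢyᵢ = 30·1 + 300·8 + 300·5 + 3·4 + 80·6 + 800·3 = 6822.
x* = 4973/1513 = 3.29, y* = 6822/1513 = 4.51.

(3.29, 4.51)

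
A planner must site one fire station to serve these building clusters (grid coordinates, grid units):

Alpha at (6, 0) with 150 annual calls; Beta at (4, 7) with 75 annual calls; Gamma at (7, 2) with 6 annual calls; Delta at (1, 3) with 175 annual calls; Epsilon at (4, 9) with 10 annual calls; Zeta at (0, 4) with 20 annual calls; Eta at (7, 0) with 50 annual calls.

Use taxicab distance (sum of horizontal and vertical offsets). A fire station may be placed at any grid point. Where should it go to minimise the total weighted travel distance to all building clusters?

Manhattan distance separates: Σwᵢ(|x−xᵢ|+|y−yᵢ|) = Σwᵢ|x−xᵢ| + Σwᵢ|y−yᵢ|, so x and y are optimised independently as 1-D weighted medians.
Total weight W = 486; half = 243.
x-coordinate, sorted with cumulative weight:
  x=0 (Zeta, w=20) cum 20
  x=1 (Delta, w=175) cum 195
  x=4 (Beta, w=75) cum 270  ← median
  x=4 (Epsilon, w=10) cum 280
  x=6 (Alpha, w=150) cum 430
  x=7 (Gamma, w=6) cum 436
  x=7 (Eta, w=50) cum 486
⇒ x* = 4
y-coordinate, sorted with cumulative weight:
  y=0 (Alpha, w=150) cum 150
  y=0 (Eta, w=50) cum 200
  y=2 (Gamma, w=6) cum 206
  y=3 (Delta, w=175) cum 381  ← median
  y=4 (Zeta, w=20) cum 401
  y=7 (Beta, w=75) cum 476
  y=9 (Epsilon, w=10) cum 486
⇒ y* = 3

(4, 3)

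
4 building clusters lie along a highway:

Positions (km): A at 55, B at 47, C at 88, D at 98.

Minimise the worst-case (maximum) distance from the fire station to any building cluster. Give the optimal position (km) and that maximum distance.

The 1-center on a line is the midpoint of the two extreme points: leftmost at 47, rightmost at 98.
Optimal location = (47 + 98)/2 = 72.5; maximum distance = (98 − 47)/2 = 25.5.

location 72.5, max distance 25.5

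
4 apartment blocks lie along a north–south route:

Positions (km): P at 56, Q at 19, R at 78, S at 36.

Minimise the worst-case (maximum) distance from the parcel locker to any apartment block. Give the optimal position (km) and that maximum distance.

The 1-center on a line is the midpoint of the two extreme points: leftmost at 19, rightmost at 78.
Optimal location = (19 + 78)/2 = 48.5; maximum distance = (78 − 19)/2 = 29.5.

location 48.5, max distance 29.5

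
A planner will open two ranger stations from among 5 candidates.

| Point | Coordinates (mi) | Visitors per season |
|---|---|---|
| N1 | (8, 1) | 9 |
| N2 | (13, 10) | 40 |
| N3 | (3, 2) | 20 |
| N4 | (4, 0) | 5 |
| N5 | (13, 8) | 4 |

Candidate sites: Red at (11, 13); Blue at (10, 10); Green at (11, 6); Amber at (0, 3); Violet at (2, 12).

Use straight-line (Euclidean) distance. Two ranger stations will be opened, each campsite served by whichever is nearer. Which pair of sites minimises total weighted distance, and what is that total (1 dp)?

Evaluate every pair (each demand assigned to the nearer of the two):
  {Blue, Amber}: total = 296.9
  {Red, Amber}: total = 328.2
  {Green, Amber}: total = 330.9
  {Blue, Green}: total = 408.8
  {Red, Green}: total = 433.0
  {Green, Violet}: total = 467.7
  {Blue, Violet}: total = 476.7
  {Red, Blue}: total = 488.3
  {Red, Violet}: total = 538.9
  {Amber, Violet}: total = 656.5
Best pair: {Blue, Amber} with total 296.9.

{Blue, Amber}, total 296.9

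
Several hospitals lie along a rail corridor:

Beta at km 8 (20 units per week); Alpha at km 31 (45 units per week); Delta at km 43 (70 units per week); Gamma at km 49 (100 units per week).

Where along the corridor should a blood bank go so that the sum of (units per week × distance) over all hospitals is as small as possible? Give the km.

x = 43

For a sum of weighted absolute distances on a line, the optimum is the weighted median (not the mean). Total weight W = 235; half-weight = 117.5.
Sort by position and accumulate weight:
  km 8 (Beta, w=20) → cum 20
  km 31 (Alpha, w=45) → cum 65
  km 43 (Delta, w=70) → cum 135  ≥ 117.5 → median here
  km 49 (Gamma, w=100) → cum 235
Optimal location: km 43.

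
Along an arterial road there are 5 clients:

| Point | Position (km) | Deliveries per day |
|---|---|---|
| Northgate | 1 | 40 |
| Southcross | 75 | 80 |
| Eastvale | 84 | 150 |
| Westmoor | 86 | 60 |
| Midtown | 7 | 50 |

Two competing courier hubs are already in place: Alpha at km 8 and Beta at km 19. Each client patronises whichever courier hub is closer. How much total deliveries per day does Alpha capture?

90

The indifferent point is the midpoint (8+19)/2 = 13.5; clients left of it (closer to Alpha at 8) go to Alpha, those right go to Beta.
  Northgate at 1 (w=40) → Alpha
  Midtown at 7 (w=50) → Alpha
  Southcross at 75 (w=80) → Beta
  Eastvale at 84 (w=150) → Beta
  Westmoor at 86 (w=60) → Beta
Alpha captures 90; Beta captures 290.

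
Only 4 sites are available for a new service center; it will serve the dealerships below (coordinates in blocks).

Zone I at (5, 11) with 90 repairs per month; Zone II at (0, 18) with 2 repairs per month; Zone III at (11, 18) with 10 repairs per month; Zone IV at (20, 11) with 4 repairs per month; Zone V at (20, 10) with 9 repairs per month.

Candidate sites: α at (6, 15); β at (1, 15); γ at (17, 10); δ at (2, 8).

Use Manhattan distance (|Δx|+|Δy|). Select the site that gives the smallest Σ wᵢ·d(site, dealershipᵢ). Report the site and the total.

Total weighted distance at each candidate:
  α (6, 15): total = 791
  β (1, 15): total = 1166
  γ (17, 10): total = 1403
  δ (2, 8): total = 1018
Minimum is at α with total 791 blocks.

α, total 791 blocks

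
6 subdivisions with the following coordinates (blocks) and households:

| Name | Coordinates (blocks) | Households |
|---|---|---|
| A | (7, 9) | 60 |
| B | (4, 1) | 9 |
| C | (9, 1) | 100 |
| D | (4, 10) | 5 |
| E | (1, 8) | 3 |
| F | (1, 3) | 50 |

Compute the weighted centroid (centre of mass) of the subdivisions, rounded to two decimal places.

(6.30, 3.85)

The minimiser of Σwᵢ‖p−pᵢ‖² is the weighted centroid p* = (Σwᵢpᵢ)/(Σwᵢ).
Σwᵢ = 227.
Σwᵢxᵢ = 60·7 + 9·4 + 100·9 + 5·4 + 3·1 + 50·1 = 1429.
Σwᵢyᵢ = 60·9 + 9·1 + 100·1 + 5·10 + 3·8 + 50·3 = 873.
x* = 1429/227 = 6.30, y* = 873/227 = 3.85.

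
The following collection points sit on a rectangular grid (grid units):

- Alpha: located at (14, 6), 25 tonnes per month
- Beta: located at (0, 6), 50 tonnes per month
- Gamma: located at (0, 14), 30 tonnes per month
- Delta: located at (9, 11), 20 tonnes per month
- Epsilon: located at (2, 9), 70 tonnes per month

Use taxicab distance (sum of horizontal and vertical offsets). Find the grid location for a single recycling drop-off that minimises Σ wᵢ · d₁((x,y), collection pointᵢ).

Manhattan distance separates: Σwᵢ(|x−xᵢ|+|y−yᵢ|) = Σwᵢ|x−xᵢ| + Σwᵢ|y−yᵢ|, so x and y are optimised independently as 1-D weighted medians.
Total weight W = 195; half = 97.5.
x-coordinate, sorted with cumulative weight:
  x=0 (Beta, w=50) cum 50
  x=0 (Gamma, w=30) cum 80
  x=2 (Epsilon, w=70) cum 150  ← median
  x=9 (Delta, w=20) cum 170
  x=14 (Alpha, w=25) cum 195
⇒ x* = 2
y-coordinate, sorted with cumulative weight:
  y=6 (Alpha, w=25) cum 25
  y=6 (Beta, w=50) cum 75
  y=9 (Epsilon, w=70) cum 145  ← median
  y=11 (Delta, w=20) cum 165
  y=14 (Gamma, w=30) cum 195
⇒ y* = 9

(2, 9)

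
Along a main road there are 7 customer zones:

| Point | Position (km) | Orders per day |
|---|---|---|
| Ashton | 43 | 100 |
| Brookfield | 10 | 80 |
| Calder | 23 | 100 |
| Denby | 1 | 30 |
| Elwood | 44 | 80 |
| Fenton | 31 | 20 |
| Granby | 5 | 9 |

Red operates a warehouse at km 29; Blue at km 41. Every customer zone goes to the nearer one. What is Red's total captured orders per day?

239

The indifferent point is the midpoint (29+41)/2 = 35; customer zones left of it (closer to Red at 29) go to Red, those right go to Blue.
  Denby at 1 (w=30) → Red
  Granby at 5 (w=9) → Red
  Brookfield at 10 (w=80) → Red
  Calder at 23 (w=100) → Red
  Fenton at 31 (w=20) → Red
  Ashton at 43 (w=100) → Blue
  Elwood at 44 (w=80) → Blue
Red captures 239; Blue captures 180.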